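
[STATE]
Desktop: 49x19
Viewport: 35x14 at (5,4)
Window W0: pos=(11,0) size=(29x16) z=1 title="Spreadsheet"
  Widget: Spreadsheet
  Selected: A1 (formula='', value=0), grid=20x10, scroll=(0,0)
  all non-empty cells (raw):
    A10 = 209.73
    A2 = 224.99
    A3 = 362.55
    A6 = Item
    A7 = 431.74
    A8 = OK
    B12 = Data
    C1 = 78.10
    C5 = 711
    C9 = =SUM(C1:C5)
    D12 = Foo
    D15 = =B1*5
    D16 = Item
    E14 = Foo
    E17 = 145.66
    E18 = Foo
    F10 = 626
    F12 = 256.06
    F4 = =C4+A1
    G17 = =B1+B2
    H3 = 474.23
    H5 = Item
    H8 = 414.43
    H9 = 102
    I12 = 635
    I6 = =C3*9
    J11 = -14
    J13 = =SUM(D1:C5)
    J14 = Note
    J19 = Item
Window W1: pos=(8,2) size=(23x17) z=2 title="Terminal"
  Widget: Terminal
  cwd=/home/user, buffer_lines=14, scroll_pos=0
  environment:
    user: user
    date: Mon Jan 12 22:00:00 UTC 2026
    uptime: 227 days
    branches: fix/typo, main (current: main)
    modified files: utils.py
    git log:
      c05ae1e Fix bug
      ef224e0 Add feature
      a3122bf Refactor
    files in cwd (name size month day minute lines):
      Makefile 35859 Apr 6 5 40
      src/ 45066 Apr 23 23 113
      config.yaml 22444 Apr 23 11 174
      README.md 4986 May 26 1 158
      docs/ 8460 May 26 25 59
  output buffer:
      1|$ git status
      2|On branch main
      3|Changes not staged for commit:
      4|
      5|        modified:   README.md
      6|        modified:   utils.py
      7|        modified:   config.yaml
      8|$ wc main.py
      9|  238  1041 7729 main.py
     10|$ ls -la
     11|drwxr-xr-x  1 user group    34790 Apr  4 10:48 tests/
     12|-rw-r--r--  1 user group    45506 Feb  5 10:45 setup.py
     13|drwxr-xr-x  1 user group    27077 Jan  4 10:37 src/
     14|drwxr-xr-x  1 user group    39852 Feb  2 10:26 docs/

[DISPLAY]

   ┠─────────────────────┨    C   ┃
   ┃$ git status         ┃--------┃
   ┃On branch main       ┃0   78.1┃
   ┃Changes not staged fo┃0       ┃
   ┃                     ┃0       ┃
   ┃        modified:   R┃0       ┃
   ┃        modified:   u┃0     71┃
   ┃        modified:   c┃0       ┃
   ┃$ wc main.py         ┃0       ┃
   ┃  238  1041 7729 main┃0       ┃
   ┃$ ls -la             ┃0  789.1┃
   ┃drwxr-xr-x  1 user gr┃━━━━━━━━┛
   ┃-rw-r--r--  1 user gr┃         
   ┃drwxr-xr-x  1 user gr┃         


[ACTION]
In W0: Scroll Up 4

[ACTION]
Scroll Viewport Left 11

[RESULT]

        ┠─────────────────────┨    
        ┃$ git status         ┃----
        ┃On branch main       ┃0   
        ┃Changes not staged fo┃0   
        ┃                     ┃0   
        ┃        modified:   R┃0   
        ┃        modified:   u┃0   
        ┃        modified:   c┃0   
        ┃$ wc main.py         ┃0   
        ┃  238  1041 7729 main┃0   
        ┃$ ls -la             ┃0  7
        ┃drwxr-xr-x  1 user gr┃━━━━
        ┃-rw-r--r--  1 user gr┃    
        ┃drwxr-xr-x  1 user gr┃    


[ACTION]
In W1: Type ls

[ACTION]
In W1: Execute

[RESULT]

        ┠─────────────────────┨    
        ┃        modified:   R┃----
        ┃        modified:   u┃0   
        ┃        modified:   c┃0   
        ┃$ wc main.py         ┃0   
        ┃  238  1041 7729 main┃0   
        ┃$ ls -la             ┃0   
        ┃drwxr-xr-x  1 user gr┃0   
        ┃-rw-r--r--  1 user gr┃0   
        ┃drwxr-xr-x  1 user gr┃0   
        ┃drwxr-xr-x  1 user gr┃0  7
        ┃$ ls                 ┃━━━━
        ┃Makefile  src/  confi┃    
        ┃$ █                  ┃    


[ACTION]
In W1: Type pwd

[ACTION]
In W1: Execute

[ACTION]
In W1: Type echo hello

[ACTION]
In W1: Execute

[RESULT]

        ┠─────────────────────┨    
        ┃  238  1041 7729 main┃----
        ┃$ ls -la             ┃0   
        ┃drwxr-xr-x  1 user gr┃0   
        ┃-rw-r--r--  1 user gr┃0   
        ┃drwxr-xr-x  1 user gr┃0   
        ┃drwxr-xr-x  1 user gr┃0   
        ┃$ ls                 ┃0   
        ┃Makefile  src/  confi┃0   
        ┃$ pwd                ┃0   
        ┃/home/user           ┃0  7
        ┃$ echo hello         ┃━━━━
        ┃hello                ┃    
        ┃$ █                  ┃    


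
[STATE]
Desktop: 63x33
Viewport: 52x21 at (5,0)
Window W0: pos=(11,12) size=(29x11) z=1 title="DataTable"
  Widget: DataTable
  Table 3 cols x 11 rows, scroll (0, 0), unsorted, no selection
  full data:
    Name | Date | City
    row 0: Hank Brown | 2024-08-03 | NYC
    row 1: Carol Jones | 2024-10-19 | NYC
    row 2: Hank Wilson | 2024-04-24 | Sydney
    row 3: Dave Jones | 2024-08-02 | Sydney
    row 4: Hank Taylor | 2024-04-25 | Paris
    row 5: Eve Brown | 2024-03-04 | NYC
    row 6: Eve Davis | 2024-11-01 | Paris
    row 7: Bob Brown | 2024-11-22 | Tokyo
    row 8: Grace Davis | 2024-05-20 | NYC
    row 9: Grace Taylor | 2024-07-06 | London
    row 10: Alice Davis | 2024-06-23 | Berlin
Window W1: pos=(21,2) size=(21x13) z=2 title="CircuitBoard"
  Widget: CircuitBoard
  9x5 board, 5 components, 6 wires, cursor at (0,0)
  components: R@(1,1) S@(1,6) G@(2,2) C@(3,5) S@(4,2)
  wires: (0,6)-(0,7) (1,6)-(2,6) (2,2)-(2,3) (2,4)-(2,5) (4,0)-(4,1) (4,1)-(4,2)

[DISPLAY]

                                                    
                                                    
                ┏━━━━━━━━━━━━━━━━━━━┓               
                ┃ CircuitBoard      ┃               
                ┠───────────────────┨               
                ┃   0 1 2 3 4 5 6 7 ┃               
                ┃0  [.]             ┃               
                ┃                   ┃               
                ┃1       R          ┃               
                ┃                   ┃               
                ┃2           G ─ ·  ┃               
                ┃                   ┃               
      ┏━━━━━━━━━┃3                  ┃               
      ┃ DataTabl┃                   ┃               
      ┠─────────┗━━━━━━━━━━━━━━━━━━━┛               
      ┃Name        │Date      │Cit┃                 
      ┃────────────┼──────────┼───┃                 
      ┃Hank Brown  │2024-08-03│NYC┃                 
      ┃Carol Jones │2024-10-19│NYC┃                 
      ┃Hank Wilson │2024-04-24│Syd┃                 
      ┃Dave Jones  │2024-08-02│Syd┃                 


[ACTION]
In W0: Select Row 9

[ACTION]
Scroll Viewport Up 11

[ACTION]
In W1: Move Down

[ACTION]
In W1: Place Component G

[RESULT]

                                                    
                                                    
                ┏━━━━━━━━━━━━━━━━━━━┓               
                ┃ CircuitBoard      ┃               
                ┠───────────────────┨               
                ┃   0 1 2 3 4 5 6 7 ┃               
                ┃0                  ┃               
                ┃                   ┃               
                ┃1  [G]  R          ┃               
                ┃                   ┃               
                ┃2           G ─ ·  ┃               
                ┃                   ┃               
      ┏━━━━━━━━━┃3                  ┃               
      ┃ DataTabl┃                   ┃               
      ┠─────────┗━━━━━━━━━━━━━━━━━━━┛               
      ┃Name        │Date      │Cit┃                 
      ┃────────────┼──────────┼───┃                 
      ┃Hank Brown  │2024-08-03│NYC┃                 
      ┃Carol Jones │2024-10-19│NYC┃                 
      ┃Hank Wilson │2024-04-24│Syd┃                 
      ┃Dave Jones  │2024-08-02│Syd┃                 


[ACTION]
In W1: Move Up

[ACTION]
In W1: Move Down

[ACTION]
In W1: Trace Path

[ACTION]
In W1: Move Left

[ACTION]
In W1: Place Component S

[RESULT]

                                                    
                                                    
                ┏━━━━━━━━━━━━━━━━━━━┓               
                ┃ CircuitBoard      ┃               
                ┠───────────────────┨               
                ┃   0 1 2 3 4 5 6 7 ┃               
                ┃0                  ┃               
                ┃                   ┃               
                ┃1  [S]  R          ┃               
                ┃                   ┃               
                ┃2           G ─ ·  ┃               
                ┃                   ┃               
      ┏━━━━━━━━━┃3                  ┃               
      ┃ DataTabl┃                   ┃               
      ┠─────────┗━━━━━━━━━━━━━━━━━━━┛               
      ┃Name        │Date      │Cit┃                 
      ┃────────────┼──────────┼───┃                 
      ┃Hank Brown  │2024-08-03│NYC┃                 
      ┃Carol Jones │2024-10-19│NYC┃                 
      ┃Hank Wilson │2024-04-24│Syd┃                 
      ┃Dave Jones  │2024-08-02│Syd┃                 


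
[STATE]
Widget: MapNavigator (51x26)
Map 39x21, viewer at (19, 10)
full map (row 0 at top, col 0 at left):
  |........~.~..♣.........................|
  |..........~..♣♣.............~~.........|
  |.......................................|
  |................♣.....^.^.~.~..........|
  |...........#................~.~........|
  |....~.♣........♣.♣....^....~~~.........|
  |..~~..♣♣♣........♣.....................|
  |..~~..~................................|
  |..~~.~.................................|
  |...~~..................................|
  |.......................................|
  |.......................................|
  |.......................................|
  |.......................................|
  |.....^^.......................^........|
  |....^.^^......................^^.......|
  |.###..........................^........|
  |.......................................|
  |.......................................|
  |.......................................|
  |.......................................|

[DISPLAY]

                                                   
                                                   
                                                   
      ........~.~..♣.........................      
      ..........~..♣♣.............~~.........      
      .......................................      
      ................♣.....^.^.~.~..........      
      ...........#................~.~........      
      ....~.♣........♣.♣....^....~~~.........      
      ..~~..♣♣♣........♣.....................      
      ..~~..~................................      
      ..~~.~.................................      
      ...~~..................................      
      ...................@...................      
      .......................................      
      .......................................      
      .......................................      
      .....^^.......................^........      
      ....^.^^......................^^.......      
      .###..........................^........      
      .......................................      
      .......................................      
      .......................................      
      .......................................      
                                                   
                                                   


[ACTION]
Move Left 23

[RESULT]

                                                   
                                                   
                                                   
                         ........~.~..♣............
                         ..........~..♣♣...........
                         ..........................
                         ................♣.....^.^.
                         ...........#..............
                         ....~.♣........♣.♣....^...
                         ..~~..♣♣♣........♣........
                         ..~~..~...................
                         ..~~.~....................
                         ...~~.....................
                         @.........................
                         ..........................
                         ..........................
                         ..........................
                         .....^^...................
                         ....^.^^..................
                         .###......................
                         ..........................
                         ..........................
                         ..........................
                         ..........................
                                                   
                                                   


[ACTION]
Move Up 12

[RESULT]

                                                   
                                                   
                                                   
                                                   
                                                   
                                                   
                                                   
                                                   
                                                   
                                                   
                                                   
                                                   
                                                   
                         @.......~.~..♣............
                         ..........~..♣♣...........
                         ..........................
                         ................♣.....^.^.
                         ...........#..............
                         ....~.♣........♣.♣....^...
                         ..~~..♣♣♣........♣........
                         ..~~..~...................
                         ..~~.~....................
                         ...~~.....................
                         ..........................
                         ..........................
                         ..........................


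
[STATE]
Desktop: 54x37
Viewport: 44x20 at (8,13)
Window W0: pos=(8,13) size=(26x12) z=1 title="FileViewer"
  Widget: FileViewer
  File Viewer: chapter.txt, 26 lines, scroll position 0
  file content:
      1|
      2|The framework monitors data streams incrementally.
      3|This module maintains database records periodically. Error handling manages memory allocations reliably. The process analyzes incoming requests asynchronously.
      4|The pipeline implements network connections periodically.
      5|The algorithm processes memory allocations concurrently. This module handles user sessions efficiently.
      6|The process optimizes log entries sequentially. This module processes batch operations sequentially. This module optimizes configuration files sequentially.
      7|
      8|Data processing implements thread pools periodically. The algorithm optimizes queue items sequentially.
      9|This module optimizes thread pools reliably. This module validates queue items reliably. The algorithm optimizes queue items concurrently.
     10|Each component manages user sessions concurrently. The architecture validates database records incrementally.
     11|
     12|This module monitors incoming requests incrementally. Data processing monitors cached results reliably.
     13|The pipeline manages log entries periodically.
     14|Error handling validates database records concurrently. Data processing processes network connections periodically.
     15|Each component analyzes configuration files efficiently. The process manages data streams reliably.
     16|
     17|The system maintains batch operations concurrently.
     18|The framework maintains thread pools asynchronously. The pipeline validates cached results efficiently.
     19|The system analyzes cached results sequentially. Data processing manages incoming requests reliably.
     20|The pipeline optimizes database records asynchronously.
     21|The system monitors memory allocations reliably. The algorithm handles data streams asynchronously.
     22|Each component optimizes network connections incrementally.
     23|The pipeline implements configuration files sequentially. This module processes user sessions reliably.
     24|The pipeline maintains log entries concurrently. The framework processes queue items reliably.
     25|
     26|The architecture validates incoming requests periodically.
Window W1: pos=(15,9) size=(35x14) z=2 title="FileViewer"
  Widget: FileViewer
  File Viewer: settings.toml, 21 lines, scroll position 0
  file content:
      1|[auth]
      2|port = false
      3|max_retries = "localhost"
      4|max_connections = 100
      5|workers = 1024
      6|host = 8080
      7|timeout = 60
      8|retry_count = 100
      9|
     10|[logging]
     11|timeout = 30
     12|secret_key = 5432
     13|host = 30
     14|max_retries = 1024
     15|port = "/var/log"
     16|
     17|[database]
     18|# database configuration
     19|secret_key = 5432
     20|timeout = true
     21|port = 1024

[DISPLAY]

┏━━━━━━┃port = false                    █┃  
┃ FileV┃max_retries = "localhost"       ░┃  
┠──────┃max_connections = 100           ░┃  
┃      ┃workers = 1024                  ░┃  
┃The fr┃host = 8080                     ░┃  
┃This m┃timeout = 60                    ░┃  
┃The pi┃retry_count = 100               ░┃  
┃The al┃                                ░┃  
┃The pr┃[logging]                       ▼┃  
┃      ┗━━━━━━━━━━━━━━━━━━━━━━━━━━━━━━━━━┛  
┃Data processing impleme▼┃                  
┗━━━━━━━━━━━━━━━━━━━━━━━━┛                  
                                            
                                            
                                            
                                            
                                            
                                            
                                            
                                            


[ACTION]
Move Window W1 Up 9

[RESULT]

┏━━━━━━┗━━━━━━━━━━━━━━━━━━━━━━━━━━━━━━━━━┛  
┃ FileViewer             ┃                  
┠────────────────────────┨                  
┃                       ▲┃                  
┃The framework monitors █┃                  
┃This module maintains d░┃                  
┃The pipeline implements░┃                  
┃The algorithm processes░┃                  
┃The process optimizes l░┃                  
┃                       ░┃                  
┃Data processing impleme▼┃                  
┗━━━━━━━━━━━━━━━━━━━━━━━━┛                  
                                            
                                            
                                            
                                            
                                            
                                            
                                            
                                            


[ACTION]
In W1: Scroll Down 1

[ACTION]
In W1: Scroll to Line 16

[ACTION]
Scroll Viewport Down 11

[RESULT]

┃The framework monitors █┃                  
┃This module maintains d░┃                  
┃The pipeline implements░┃                  
┃The algorithm processes░┃                  
┃The process optimizes l░┃                  
┃                       ░┃                  
┃Data processing impleme▼┃                  
┗━━━━━━━━━━━━━━━━━━━━━━━━┛                  
                                            
                                            
                                            
                                            
                                            
                                            
                                            
                                            
                                            
                                            
                                            
                                            


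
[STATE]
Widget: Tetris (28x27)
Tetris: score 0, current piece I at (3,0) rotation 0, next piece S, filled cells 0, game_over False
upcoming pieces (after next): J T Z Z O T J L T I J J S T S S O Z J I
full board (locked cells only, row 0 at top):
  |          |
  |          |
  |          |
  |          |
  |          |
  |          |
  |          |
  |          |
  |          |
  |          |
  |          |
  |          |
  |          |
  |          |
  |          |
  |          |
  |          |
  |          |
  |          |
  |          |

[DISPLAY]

   ████   │Next:            
          │ ░░              
          │░░               
          │                 
          │                 
          │                 
          │Score:           
          │0                
          │                 
          │                 
          │                 
          │                 
          │                 
          │                 
          │                 
          │                 
          │                 
          │                 
          │                 
          │                 
          │                 
          │                 
          │                 
          │                 
          │                 
          │                 
          │                 


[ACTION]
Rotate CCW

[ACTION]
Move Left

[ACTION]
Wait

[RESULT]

          │Next:            
  █       │ ░░              
  █       │░░               
  █       │                 
  █       │                 
          │                 
          │Score:           
          │0                
          │                 
          │                 
          │                 
          │                 
          │                 
          │                 
          │                 
          │                 
          │                 
          │                 
          │                 
          │                 
          │                 
          │                 
          │                 
          │                 
          │                 
          │                 
          │                 


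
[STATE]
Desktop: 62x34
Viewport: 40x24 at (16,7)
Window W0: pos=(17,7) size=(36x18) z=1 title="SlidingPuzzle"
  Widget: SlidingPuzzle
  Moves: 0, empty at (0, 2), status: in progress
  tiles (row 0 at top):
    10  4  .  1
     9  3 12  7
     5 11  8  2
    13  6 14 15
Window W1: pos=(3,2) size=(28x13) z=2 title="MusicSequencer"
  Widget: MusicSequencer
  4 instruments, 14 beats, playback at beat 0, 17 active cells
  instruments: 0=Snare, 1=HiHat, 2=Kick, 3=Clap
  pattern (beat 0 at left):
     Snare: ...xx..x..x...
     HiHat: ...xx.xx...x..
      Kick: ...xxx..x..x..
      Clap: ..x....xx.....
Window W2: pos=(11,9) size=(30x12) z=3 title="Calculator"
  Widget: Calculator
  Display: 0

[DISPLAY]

██···█··      ┃━━━━━━━━━━━━━━━━━━━━━┓   
··█··█··      ┃e                    ┃   
━━━━━━━━━━━━━━━━━━━━━━━━┓───────────┨   
culator                 ┃           ┃   
────────────────────────┨           ┃   
                       0┃           ┃   
┬───┬───┬───┐           ┃           ┃   
│ 8 │ 9 │ ÷ │           ┃           ┃   
┼───┼───┼───┤           ┃           ┃   
│ 5 │ 6 │ × │           ┃           ┃   
┼───┼───┼───┤           ┃           ┃   
│ 2 │ 3 │ - │           ┃           ┃   
┴───┴───┴───┘           ┃           ┃   
━━━━━━━━━━━━━━━━━━━━━━━━┛           ┃   
 ┃                                  ┃   
 ┃                                  ┃   
 ┃                                  ┃   
 ┗━━━━━━━━━━━━━━━━━━━━━━━━━━━━━━━━━━┛   
                                        
                                        
                                        
                                        
                                        
                                        


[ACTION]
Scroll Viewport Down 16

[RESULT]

culator                 ┃           ┃   
────────────────────────┨           ┃   
                       0┃           ┃   
┬───┬───┬───┐           ┃           ┃   
│ 8 │ 9 │ ÷ │           ┃           ┃   
┼───┼───┼───┤           ┃           ┃   
│ 5 │ 6 │ × │           ┃           ┃   
┼───┼───┼───┤           ┃           ┃   
│ 2 │ 3 │ - │           ┃           ┃   
┴───┴───┴───┘           ┃           ┃   
━━━━━━━━━━━━━━━━━━━━━━━━┛           ┃   
 ┃                                  ┃   
 ┃                                  ┃   
 ┃                                  ┃   
 ┗━━━━━━━━━━━━━━━━━━━━━━━━━━━━━━━━━━┛   
                                        
                                        
                                        
                                        
                                        
                                        
                                        
                                        
                                        


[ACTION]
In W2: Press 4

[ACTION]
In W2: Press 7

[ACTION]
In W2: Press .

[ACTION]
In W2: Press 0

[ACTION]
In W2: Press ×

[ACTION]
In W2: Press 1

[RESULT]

culator                 ┃           ┃   
────────────────────────┨           ┃   
                       1┃           ┃   
┬───┬───┬───┐           ┃           ┃   
│ 8 │ 9 │ ÷ │           ┃           ┃   
┼───┼───┼───┤           ┃           ┃   
│ 5 │ 6 │ × │           ┃           ┃   
┼───┼───┼───┤           ┃           ┃   
│ 2 │ 3 │ - │           ┃           ┃   
┴───┴───┴───┘           ┃           ┃   
━━━━━━━━━━━━━━━━━━━━━━━━┛           ┃   
 ┃                                  ┃   
 ┃                                  ┃   
 ┃                                  ┃   
 ┗━━━━━━━━━━━━━━━━━━━━━━━━━━━━━━━━━━┛   
                                        
                                        
                                        
                                        
                                        
                                        
                                        
                                        
                                        


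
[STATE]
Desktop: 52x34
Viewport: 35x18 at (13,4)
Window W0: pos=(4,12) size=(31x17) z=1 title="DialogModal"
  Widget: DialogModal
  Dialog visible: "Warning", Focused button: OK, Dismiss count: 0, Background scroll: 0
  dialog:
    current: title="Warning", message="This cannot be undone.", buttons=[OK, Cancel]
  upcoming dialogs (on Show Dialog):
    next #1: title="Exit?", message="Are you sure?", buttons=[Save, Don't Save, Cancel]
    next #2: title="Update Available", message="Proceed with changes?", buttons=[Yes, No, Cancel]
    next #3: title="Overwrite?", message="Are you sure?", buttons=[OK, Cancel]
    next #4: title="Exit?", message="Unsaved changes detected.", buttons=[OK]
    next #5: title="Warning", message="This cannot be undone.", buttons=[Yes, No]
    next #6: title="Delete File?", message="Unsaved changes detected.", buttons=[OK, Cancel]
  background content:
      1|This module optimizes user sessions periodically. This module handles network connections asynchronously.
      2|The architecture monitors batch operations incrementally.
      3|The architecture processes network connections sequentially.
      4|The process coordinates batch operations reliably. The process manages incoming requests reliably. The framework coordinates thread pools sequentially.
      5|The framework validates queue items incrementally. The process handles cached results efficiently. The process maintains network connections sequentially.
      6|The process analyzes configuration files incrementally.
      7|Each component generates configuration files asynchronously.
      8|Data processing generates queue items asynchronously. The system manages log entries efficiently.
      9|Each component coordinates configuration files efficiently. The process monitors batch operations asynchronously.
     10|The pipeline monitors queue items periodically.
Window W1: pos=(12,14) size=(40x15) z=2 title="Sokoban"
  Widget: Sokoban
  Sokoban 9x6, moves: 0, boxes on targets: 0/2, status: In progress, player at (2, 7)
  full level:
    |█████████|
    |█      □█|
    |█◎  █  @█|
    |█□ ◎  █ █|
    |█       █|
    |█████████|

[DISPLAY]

                                   
                                   
                                   
                                   
                                   
                                   
                                   
                                   
━━━━━━━━━━━━━━━━━━━━━┓             
odal                 ┃             
━━━━━━━━━━━━━━━━━━━━━━━━━━━━━━━━━━━
 Sokoban                           
───────────────────────────────────
█████████                          
█      □█                          
█◎  █  @█                          
█□ ◎  █ █                          
█       █                          


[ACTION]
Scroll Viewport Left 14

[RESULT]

                                   
                                   
                                   
                                   
                                   
                                   
                                   
                                   
    ┏━━━━━━━━━━━━━━━━━━━━━━━━━━━━━┓
    ┃ DialogModal                 ┃
    ┠───────┏━━━━━━━━━━━━━━━━━━━━━━
    ┃This mo┃ Sokoban              
    ┃The arc┠──────────────────────
    ┃The arc┃█████████             
    ┃The pro┃█      □█             
    ┃Th┌────┃█◎  █  @█             
    ┃Th│    ┃█□ ◎  █ █             
    ┃Ea│ Thi┃█       █             


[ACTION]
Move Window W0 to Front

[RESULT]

                                   
                                   
                                   
                                   
                                   
                                   
                                   
                                   
    ┏━━━━━━━━━━━━━━━━━━━━━━━━━━━━━┓
    ┃ DialogModal                 ┃
    ┠─────────────────────────────┨
    ┃This module optimizes user se┃
    ┃The architecture monitors bat┃
    ┃The architecture processes ne┃
    ┃The process coordinates batch┃
    ┃Th┌───────────────────────┐ue┃
    ┃Th│        Warning        │ur┃
    ┃Ea│ This cannot be undone.│nf┃


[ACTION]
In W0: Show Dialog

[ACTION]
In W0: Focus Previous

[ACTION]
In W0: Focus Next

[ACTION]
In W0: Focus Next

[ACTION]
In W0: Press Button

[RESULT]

                                   
                                   
                                   
                                   
                                   
                                   
                                   
                                   
    ┏━━━━━━━━━━━━━━━━━━━━━━━━━━━━━┓
    ┃ DialogModal                 ┃
    ┠─────────────────────────────┨
    ┃This module optimizes user se┃
    ┃The architecture monitors bat┃
    ┃The architecture processes ne┃
    ┃The process coordinates batch┃
    ┃The framework validates queue┃
    ┃The process analyzes configur┃
    ┃Each component generates conf┃


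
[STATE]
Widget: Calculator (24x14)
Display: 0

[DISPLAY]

                       0
┌───┬───┬───┬───┐       
│ 7 │ 8 │ 9 │ ÷ │       
├───┼───┼───┼───┤       
│ 4 │ 5 │ 6 │ × │       
├───┼───┼───┼───┤       
│ 1 │ 2 │ 3 │ - │       
├───┼───┼───┼───┤       
│ 0 │ . │ = │ + │       
├───┼───┼───┼───┤       
│ C │ MC│ MR│ M+│       
└───┴───┴───┴───┘       
                        
                        


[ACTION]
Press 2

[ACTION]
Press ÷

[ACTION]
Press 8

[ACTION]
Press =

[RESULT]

                    0.25
┌───┬───┬───┬───┐       
│ 7 │ 8 │ 9 │ ÷ │       
├───┼───┼───┼───┤       
│ 4 │ 5 │ 6 │ × │       
├───┼───┼───┼───┤       
│ 1 │ 2 │ 3 │ - │       
├───┼───┼───┼───┤       
│ 0 │ . │ = │ + │       
├───┼───┼───┼───┤       
│ C │ MC│ MR│ M+│       
└───┴───┴───┴───┘       
                        
                        


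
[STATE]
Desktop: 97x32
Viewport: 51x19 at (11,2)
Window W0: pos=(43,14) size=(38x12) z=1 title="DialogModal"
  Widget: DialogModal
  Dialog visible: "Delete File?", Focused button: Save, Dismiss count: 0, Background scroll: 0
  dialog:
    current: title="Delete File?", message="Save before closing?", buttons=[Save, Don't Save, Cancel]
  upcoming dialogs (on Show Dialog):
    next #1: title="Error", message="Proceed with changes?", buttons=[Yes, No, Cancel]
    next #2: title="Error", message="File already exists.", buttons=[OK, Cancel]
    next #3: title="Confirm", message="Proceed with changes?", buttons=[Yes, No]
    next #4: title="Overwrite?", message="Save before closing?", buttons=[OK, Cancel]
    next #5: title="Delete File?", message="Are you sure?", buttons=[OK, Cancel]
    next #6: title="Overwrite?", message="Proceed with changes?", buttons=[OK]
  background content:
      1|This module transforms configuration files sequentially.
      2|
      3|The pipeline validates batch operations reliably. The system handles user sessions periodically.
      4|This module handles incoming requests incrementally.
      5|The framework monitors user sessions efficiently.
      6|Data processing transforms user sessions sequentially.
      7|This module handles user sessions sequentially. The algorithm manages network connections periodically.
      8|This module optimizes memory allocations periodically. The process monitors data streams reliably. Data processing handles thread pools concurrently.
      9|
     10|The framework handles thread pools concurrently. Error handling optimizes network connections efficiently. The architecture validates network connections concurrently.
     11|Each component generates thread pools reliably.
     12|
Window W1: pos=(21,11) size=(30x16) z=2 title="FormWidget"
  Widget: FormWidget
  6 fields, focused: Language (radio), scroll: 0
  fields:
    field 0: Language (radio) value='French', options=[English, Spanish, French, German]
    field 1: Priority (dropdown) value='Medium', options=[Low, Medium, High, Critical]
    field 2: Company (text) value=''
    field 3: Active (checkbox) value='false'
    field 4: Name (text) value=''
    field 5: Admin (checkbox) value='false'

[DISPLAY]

                                                   
                                                   
                                                   
                                                   
                                                   
                                                   
                                                   
                                                   
                                                   
          ┏━━━━━━━━━━━━━━━━━━━━━━━━━━━━┓           
          ┃ FormWidget                 ┃           
          ┠────────────────────────────┨           
          ┃> Language:   ( ) English  (┃━━━━━━━━━━━
          ┃  Priority:   [Medium     ▼]┃Modal      
          ┃  Company:    [            ]┃───────────
          ┃  Active:     [ ]           ┃dule transf
          ┃  Name:       [            ]┃───────────
          ┃  Admin:      [ ]           ┃     Delete
          ┃                            ┃ Save befor


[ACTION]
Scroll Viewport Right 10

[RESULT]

                                                   
                                                   
                                                   
                                                   
                                                   
                                                   
                                                   
                                                   
                                                   
┏━━━━━━━━━━━━━━━━━━━━━━━━━━━━┓                     
┃ FormWidget                 ┃                     
┠────────────────────────────┨                     
┃> Language:   ( ) English  (┃━━━━━━━━━━━━━━━━━━━━━
┃  Priority:   [Medium     ▼]┃Modal                
┃  Company:    [            ]┃─────────────────────
┃  Active:     [ ]           ┃dule transforms confi
┃  Name:       [            ]┃─────────────────────
┃  Admin:      [ ]           ┃     Delete File?    
┃                            ┃ Save before closing?


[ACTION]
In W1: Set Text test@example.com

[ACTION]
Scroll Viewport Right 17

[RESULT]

                                                   
                                                   
                                                   
                                                   
                                                   
                                                   
                                                   
                                                   
                                                   
━━━━━━━━━━━━┓                                      
            ┃                                      
────────────┨                                      
) English  (┃━━━━━━━━━━━━━━━━━━━━━━━━━━━━━┓        
edium     ▼]┃Modal                        ┃        
           ]┃─────────────────────────────┨        
]           ┃dule transforms configuration┃        
           ]┃──────────────────────────┐  ┃        
]           ┃     Delete File?         │ti┃        
            ┃ Save before closing?     │st┃        


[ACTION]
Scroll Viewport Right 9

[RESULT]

                                                   
                                                   
                                                   
                                                   
                                                   
                                                   
                                                   
                                                   
                                                   
━━━━┓                                              
    ┃                                              
────┨                                              
h  (┃━━━━━━━━━━━━━━━━━━━━━━━━━━━━━┓                
  ▼]┃Modal                        ┃                
   ]┃─────────────────────────────┨                
    ┃dule transforms configuration┃                
   ]┃──────────────────────────┐  ┃                
    ┃     Delete File?         │ti┃                
    ┃ Save before closing?     │st┃                
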